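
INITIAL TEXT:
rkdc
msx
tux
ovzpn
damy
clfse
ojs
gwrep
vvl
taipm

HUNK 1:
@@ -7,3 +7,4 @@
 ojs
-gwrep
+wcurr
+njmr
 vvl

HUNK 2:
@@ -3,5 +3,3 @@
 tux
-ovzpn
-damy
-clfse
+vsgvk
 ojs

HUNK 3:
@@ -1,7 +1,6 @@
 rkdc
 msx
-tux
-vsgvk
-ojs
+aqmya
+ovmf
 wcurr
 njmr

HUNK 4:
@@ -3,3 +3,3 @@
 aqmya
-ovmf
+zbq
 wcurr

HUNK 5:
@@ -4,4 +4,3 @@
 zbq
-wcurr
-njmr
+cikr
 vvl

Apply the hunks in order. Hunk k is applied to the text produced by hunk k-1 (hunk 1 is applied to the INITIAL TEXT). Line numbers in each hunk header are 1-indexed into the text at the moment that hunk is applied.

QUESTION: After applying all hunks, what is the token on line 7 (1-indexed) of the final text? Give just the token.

Answer: taipm

Derivation:
Hunk 1: at line 7 remove [gwrep] add [wcurr,njmr] -> 11 lines: rkdc msx tux ovzpn damy clfse ojs wcurr njmr vvl taipm
Hunk 2: at line 3 remove [ovzpn,damy,clfse] add [vsgvk] -> 9 lines: rkdc msx tux vsgvk ojs wcurr njmr vvl taipm
Hunk 3: at line 1 remove [tux,vsgvk,ojs] add [aqmya,ovmf] -> 8 lines: rkdc msx aqmya ovmf wcurr njmr vvl taipm
Hunk 4: at line 3 remove [ovmf] add [zbq] -> 8 lines: rkdc msx aqmya zbq wcurr njmr vvl taipm
Hunk 5: at line 4 remove [wcurr,njmr] add [cikr] -> 7 lines: rkdc msx aqmya zbq cikr vvl taipm
Final line 7: taipm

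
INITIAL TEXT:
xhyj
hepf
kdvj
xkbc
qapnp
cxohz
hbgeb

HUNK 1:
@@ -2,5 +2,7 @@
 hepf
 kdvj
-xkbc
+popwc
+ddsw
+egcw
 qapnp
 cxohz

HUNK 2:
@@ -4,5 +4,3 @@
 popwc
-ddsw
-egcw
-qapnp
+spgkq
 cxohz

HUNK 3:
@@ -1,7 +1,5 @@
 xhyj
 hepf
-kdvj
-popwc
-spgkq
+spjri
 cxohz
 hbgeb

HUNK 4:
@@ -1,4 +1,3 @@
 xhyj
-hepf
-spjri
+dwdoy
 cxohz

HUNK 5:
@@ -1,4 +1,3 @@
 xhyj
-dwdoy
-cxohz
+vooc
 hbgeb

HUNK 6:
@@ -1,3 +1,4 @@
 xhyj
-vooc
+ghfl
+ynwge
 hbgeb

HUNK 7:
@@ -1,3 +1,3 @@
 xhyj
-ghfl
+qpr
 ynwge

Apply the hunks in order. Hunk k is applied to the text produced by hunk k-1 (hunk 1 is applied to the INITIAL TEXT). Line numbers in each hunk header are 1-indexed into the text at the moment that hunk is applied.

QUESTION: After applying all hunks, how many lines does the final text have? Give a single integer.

Answer: 4

Derivation:
Hunk 1: at line 2 remove [xkbc] add [popwc,ddsw,egcw] -> 9 lines: xhyj hepf kdvj popwc ddsw egcw qapnp cxohz hbgeb
Hunk 2: at line 4 remove [ddsw,egcw,qapnp] add [spgkq] -> 7 lines: xhyj hepf kdvj popwc spgkq cxohz hbgeb
Hunk 3: at line 1 remove [kdvj,popwc,spgkq] add [spjri] -> 5 lines: xhyj hepf spjri cxohz hbgeb
Hunk 4: at line 1 remove [hepf,spjri] add [dwdoy] -> 4 lines: xhyj dwdoy cxohz hbgeb
Hunk 5: at line 1 remove [dwdoy,cxohz] add [vooc] -> 3 lines: xhyj vooc hbgeb
Hunk 6: at line 1 remove [vooc] add [ghfl,ynwge] -> 4 lines: xhyj ghfl ynwge hbgeb
Hunk 7: at line 1 remove [ghfl] add [qpr] -> 4 lines: xhyj qpr ynwge hbgeb
Final line count: 4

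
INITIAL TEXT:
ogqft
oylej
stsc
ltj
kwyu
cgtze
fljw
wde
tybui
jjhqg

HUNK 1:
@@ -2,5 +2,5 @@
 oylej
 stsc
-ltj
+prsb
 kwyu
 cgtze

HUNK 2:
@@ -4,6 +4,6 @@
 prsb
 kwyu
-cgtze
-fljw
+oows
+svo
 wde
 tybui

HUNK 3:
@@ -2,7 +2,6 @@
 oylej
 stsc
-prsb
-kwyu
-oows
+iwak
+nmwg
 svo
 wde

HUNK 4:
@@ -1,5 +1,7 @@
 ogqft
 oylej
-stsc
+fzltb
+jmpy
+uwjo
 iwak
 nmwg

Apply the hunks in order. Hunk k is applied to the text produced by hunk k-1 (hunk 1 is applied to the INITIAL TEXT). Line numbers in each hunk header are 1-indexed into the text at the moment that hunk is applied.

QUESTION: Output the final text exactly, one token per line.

Answer: ogqft
oylej
fzltb
jmpy
uwjo
iwak
nmwg
svo
wde
tybui
jjhqg

Derivation:
Hunk 1: at line 2 remove [ltj] add [prsb] -> 10 lines: ogqft oylej stsc prsb kwyu cgtze fljw wde tybui jjhqg
Hunk 2: at line 4 remove [cgtze,fljw] add [oows,svo] -> 10 lines: ogqft oylej stsc prsb kwyu oows svo wde tybui jjhqg
Hunk 3: at line 2 remove [prsb,kwyu,oows] add [iwak,nmwg] -> 9 lines: ogqft oylej stsc iwak nmwg svo wde tybui jjhqg
Hunk 4: at line 1 remove [stsc] add [fzltb,jmpy,uwjo] -> 11 lines: ogqft oylej fzltb jmpy uwjo iwak nmwg svo wde tybui jjhqg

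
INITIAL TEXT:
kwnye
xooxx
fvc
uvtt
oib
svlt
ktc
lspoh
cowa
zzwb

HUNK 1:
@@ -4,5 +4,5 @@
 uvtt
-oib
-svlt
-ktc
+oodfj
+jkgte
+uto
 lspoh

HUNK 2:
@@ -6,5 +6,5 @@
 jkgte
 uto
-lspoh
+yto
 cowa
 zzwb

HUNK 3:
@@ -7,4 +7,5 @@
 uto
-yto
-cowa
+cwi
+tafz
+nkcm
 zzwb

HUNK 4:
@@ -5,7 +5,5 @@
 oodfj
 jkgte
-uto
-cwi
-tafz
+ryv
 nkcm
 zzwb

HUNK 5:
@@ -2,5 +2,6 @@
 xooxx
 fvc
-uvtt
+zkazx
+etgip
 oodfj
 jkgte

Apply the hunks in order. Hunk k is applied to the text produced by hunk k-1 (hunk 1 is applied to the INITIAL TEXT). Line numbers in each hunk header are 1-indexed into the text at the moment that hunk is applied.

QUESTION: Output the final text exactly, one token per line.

Hunk 1: at line 4 remove [oib,svlt,ktc] add [oodfj,jkgte,uto] -> 10 lines: kwnye xooxx fvc uvtt oodfj jkgte uto lspoh cowa zzwb
Hunk 2: at line 6 remove [lspoh] add [yto] -> 10 lines: kwnye xooxx fvc uvtt oodfj jkgte uto yto cowa zzwb
Hunk 3: at line 7 remove [yto,cowa] add [cwi,tafz,nkcm] -> 11 lines: kwnye xooxx fvc uvtt oodfj jkgte uto cwi tafz nkcm zzwb
Hunk 4: at line 5 remove [uto,cwi,tafz] add [ryv] -> 9 lines: kwnye xooxx fvc uvtt oodfj jkgte ryv nkcm zzwb
Hunk 5: at line 2 remove [uvtt] add [zkazx,etgip] -> 10 lines: kwnye xooxx fvc zkazx etgip oodfj jkgte ryv nkcm zzwb

Answer: kwnye
xooxx
fvc
zkazx
etgip
oodfj
jkgte
ryv
nkcm
zzwb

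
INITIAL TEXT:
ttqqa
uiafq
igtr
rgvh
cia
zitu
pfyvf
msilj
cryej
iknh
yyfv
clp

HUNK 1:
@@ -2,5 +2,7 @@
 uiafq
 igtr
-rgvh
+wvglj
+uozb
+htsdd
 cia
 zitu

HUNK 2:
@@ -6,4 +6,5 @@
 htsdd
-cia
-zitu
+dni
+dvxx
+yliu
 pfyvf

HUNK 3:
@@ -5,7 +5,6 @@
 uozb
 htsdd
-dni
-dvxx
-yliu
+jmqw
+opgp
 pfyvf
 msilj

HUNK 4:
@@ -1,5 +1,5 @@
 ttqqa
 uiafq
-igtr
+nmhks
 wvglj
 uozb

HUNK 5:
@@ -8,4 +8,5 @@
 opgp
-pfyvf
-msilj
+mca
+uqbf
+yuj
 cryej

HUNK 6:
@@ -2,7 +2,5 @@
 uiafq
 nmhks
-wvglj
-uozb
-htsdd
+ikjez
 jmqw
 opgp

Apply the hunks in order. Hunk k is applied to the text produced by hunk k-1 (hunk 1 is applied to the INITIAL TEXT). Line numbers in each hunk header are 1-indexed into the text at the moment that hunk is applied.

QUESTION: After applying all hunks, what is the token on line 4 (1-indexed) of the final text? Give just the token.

Hunk 1: at line 2 remove [rgvh] add [wvglj,uozb,htsdd] -> 14 lines: ttqqa uiafq igtr wvglj uozb htsdd cia zitu pfyvf msilj cryej iknh yyfv clp
Hunk 2: at line 6 remove [cia,zitu] add [dni,dvxx,yliu] -> 15 lines: ttqqa uiafq igtr wvglj uozb htsdd dni dvxx yliu pfyvf msilj cryej iknh yyfv clp
Hunk 3: at line 5 remove [dni,dvxx,yliu] add [jmqw,opgp] -> 14 lines: ttqqa uiafq igtr wvglj uozb htsdd jmqw opgp pfyvf msilj cryej iknh yyfv clp
Hunk 4: at line 1 remove [igtr] add [nmhks] -> 14 lines: ttqqa uiafq nmhks wvglj uozb htsdd jmqw opgp pfyvf msilj cryej iknh yyfv clp
Hunk 5: at line 8 remove [pfyvf,msilj] add [mca,uqbf,yuj] -> 15 lines: ttqqa uiafq nmhks wvglj uozb htsdd jmqw opgp mca uqbf yuj cryej iknh yyfv clp
Hunk 6: at line 2 remove [wvglj,uozb,htsdd] add [ikjez] -> 13 lines: ttqqa uiafq nmhks ikjez jmqw opgp mca uqbf yuj cryej iknh yyfv clp
Final line 4: ikjez

Answer: ikjez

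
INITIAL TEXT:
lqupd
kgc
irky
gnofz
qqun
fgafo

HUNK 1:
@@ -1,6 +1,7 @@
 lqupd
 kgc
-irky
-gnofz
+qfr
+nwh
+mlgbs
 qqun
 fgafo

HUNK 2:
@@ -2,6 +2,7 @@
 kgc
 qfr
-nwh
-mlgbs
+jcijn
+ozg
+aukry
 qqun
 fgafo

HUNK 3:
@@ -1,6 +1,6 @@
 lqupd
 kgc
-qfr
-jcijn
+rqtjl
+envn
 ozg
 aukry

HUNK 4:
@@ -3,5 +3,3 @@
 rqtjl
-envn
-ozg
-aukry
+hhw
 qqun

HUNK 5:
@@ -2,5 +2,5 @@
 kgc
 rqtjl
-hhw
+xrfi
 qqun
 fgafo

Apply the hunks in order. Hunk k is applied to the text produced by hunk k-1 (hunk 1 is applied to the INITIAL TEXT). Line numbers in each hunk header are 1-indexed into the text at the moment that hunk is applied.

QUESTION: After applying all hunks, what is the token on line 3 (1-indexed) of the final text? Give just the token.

Answer: rqtjl

Derivation:
Hunk 1: at line 1 remove [irky,gnofz] add [qfr,nwh,mlgbs] -> 7 lines: lqupd kgc qfr nwh mlgbs qqun fgafo
Hunk 2: at line 2 remove [nwh,mlgbs] add [jcijn,ozg,aukry] -> 8 lines: lqupd kgc qfr jcijn ozg aukry qqun fgafo
Hunk 3: at line 1 remove [qfr,jcijn] add [rqtjl,envn] -> 8 lines: lqupd kgc rqtjl envn ozg aukry qqun fgafo
Hunk 4: at line 3 remove [envn,ozg,aukry] add [hhw] -> 6 lines: lqupd kgc rqtjl hhw qqun fgafo
Hunk 5: at line 2 remove [hhw] add [xrfi] -> 6 lines: lqupd kgc rqtjl xrfi qqun fgafo
Final line 3: rqtjl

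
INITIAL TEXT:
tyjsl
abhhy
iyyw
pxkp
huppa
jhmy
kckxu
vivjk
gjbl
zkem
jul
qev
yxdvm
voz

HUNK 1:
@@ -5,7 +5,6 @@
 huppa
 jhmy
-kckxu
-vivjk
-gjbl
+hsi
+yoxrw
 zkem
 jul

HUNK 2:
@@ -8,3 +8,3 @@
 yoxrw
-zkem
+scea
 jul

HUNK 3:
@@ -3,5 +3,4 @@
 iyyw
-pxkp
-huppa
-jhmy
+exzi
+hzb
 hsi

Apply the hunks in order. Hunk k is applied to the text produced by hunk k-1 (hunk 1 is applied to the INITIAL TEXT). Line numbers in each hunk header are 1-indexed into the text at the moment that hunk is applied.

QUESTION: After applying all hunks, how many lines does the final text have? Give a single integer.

Hunk 1: at line 5 remove [kckxu,vivjk,gjbl] add [hsi,yoxrw] -> 13 lines: tyjsl abhhy iyyw pxkp huppa jhmy hsi yoxrw zkem jul qev yxdvm voz
Hunk 2: at line 8 remove [zkem] add [scea] -> 13 lines: tyjsl abhhy iyyw pxkp huppa jhmy hsi yoxrw scea jul qev yxdvm voz
Hunk 3: at line 3 remove [pxkp,huppa,jhmy] add [exzi,hzb] -> 12 lines: tyjsl abhhy iyyw exzi hzb hsi yoxrw scea jul qev yxdvm voz
Final line count: 12

Answer: 12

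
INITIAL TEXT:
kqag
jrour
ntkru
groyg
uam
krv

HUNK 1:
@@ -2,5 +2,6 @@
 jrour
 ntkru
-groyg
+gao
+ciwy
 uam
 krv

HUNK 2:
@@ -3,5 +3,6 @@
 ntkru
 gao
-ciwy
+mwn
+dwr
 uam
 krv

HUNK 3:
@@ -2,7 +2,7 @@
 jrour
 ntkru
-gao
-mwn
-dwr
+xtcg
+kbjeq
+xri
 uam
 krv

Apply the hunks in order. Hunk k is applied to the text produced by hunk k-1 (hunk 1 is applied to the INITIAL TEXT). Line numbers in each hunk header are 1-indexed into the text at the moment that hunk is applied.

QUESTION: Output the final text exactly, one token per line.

Hunk 1: at line 2 remove [groyg] add [gao,ciwy] -> 7 lines: kqag jrour ntkru gao ciwy uam krv
Hunk 2: at line 3 remove [ciwy] add [mwn,dwr] -> 8 lines: kqag jrour ntkru gao mwn dwr uam krv
Hunk 3: at line 2 remove [gao,mwn,dwr] add [xtcg,kbjeq,xri] -> 8 lines: kqag jrour ntkru xtcg kbjeq xri uam krv

Answer: kqag
jrour
ntkru
xtcg
kbjeq
xri
uam
krv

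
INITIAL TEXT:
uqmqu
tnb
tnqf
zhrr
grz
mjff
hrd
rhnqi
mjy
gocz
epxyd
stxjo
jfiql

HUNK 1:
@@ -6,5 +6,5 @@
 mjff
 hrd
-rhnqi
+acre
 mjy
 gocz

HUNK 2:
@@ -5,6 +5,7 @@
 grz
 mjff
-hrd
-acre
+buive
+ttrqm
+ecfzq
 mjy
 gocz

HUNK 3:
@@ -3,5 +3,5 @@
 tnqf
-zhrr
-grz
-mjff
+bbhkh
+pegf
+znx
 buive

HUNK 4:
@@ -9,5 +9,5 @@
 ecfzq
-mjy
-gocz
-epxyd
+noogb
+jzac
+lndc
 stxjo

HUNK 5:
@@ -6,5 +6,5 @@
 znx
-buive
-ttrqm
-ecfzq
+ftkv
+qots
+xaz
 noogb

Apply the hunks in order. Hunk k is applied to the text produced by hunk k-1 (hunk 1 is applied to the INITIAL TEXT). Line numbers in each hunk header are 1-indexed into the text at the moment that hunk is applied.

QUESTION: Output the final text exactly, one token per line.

Hunk 1: at line 6 remove [rhnqi] add [acre] -> 13 lines: uqmqu tnb tnqf zhrr grz mjff hrd acre mjy gocz epxyd stxjo jfiql
Hunk 2: at line 5 remove [hrd,acre] add [buive,ttrqm,ecfzq] -> 14 lines: uqmqu tnb tnqf zhrr grz mjff buive ttrqm ecfzq mjy gocz epxyd stxjo jfiql
Hunk 3: at line 3 remove [zhrr,grz,mjff] add [bbhkh,pegf,znx] -> 14 lines: uqmqu tnb tnqf bbhkh pegf znx buive ttrqm ecfzq mjy gocz epxyd stxjo jfiql
Hunk 4: at line 9 remove [mjy,gocz,epxyd] add [noogb,jzac,lndc] -> 14 lines: uqmqu tnb tnqf bbhkh pegf znx buive ttrqm ecfzq noogb jzac lndc stxjo jfiql
Hunk 5: at line 6 remove [buive,ttrqm,ecfzq] add [ftkv,qots,xaz] -> 14 lines: uqmqu tnb tnqf bbhkh pegf znx ftkv qots xaz noogb jzac lndc stxjo jfiql

Answer: uqmqu
tnb
tnqf
bbhkh
pegf
znx
ftkv
qots
xaz
noogb
jzac
lndc
stxjo
jfiql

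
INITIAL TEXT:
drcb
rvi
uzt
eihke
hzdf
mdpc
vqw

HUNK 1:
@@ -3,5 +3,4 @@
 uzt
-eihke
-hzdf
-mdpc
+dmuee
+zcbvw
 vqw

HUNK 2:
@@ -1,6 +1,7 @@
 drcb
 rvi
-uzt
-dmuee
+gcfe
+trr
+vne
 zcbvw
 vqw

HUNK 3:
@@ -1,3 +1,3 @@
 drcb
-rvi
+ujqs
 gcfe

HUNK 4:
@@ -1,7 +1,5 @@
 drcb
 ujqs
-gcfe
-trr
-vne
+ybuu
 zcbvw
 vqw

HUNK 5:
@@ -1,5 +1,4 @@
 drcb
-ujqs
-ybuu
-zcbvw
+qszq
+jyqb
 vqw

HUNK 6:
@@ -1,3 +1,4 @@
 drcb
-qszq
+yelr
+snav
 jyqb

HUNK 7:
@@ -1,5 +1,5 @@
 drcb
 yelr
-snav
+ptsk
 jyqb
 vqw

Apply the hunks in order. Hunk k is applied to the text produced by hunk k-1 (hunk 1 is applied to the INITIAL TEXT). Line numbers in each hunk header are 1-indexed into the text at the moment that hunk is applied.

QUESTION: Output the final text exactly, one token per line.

Answer: drcb
yelr
ptsk
jyqb
vqw

Derivation:
Hunk 1: at line 3 remove [eihke,hzdf,mdpc] add [dmuee,zcbvw] -> 6 lines: drcb rvi uzt dmuee zcbvw vqw
Hunk 2: at line 1 remove [uzt,dmuee] add [gcfe,trr,vne] -> 7 lines: drcb rvi gcfe trr vne zcbvw vqw
Hunk 3: at line 1 remove [rvi] add [ujqs] -> 7 lines: drcb ujqs gcfe trr vne zcbvw vqw
Hunk 4: at line 1 remove [gcfe,trr,vne] add [ybuu] -> 5 lines: drcb ujqs ybuu zcbvw vqw
Hunk 5: at line 1 remove [ujqs,ybuu,zcbvw] add [qszq,jyqb] -> 4 lines: drcb qszq jyqb vqw
Hunk 6: at line 1 remove [qszq] add [yelr,snav] -> 5 lines: drcb yelr snav jyqb vqw
Hunk 7: at line 1 remove [snav] add [ptsk] -> 5 lines: drcb yelr ptsk jyqb vqw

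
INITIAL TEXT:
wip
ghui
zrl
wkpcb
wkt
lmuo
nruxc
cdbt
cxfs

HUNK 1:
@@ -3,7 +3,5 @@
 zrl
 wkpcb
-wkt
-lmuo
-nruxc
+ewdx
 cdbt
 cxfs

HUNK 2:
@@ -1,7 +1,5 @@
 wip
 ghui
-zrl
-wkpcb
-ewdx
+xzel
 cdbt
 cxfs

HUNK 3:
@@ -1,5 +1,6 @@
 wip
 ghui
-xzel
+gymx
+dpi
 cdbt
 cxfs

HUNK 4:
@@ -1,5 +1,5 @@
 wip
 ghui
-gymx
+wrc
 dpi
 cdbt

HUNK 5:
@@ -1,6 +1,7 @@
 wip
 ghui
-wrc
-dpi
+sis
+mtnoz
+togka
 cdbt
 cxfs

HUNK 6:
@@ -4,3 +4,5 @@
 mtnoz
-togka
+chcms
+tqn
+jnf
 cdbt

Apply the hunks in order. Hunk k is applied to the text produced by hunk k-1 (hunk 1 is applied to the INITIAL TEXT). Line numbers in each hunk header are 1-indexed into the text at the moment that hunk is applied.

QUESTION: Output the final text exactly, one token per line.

Answer: wip
ghui
sis
mtnoz
chcms
tqn
jnf
cdbt
cxfs

Derivation:
Hunk 1: at line 3 remove [wkt,lmuo,nruxc] add [ewdx] -> 7 lines: wip ghui zrl wkpcb ewdx cdbt cxfs
Hunk 2: at line 1 remove [zrl,wkpcb,ewdx] add [xzel] -> 5 lines: wip ghui xzel cdbt cxfs
Hunk 3: at line 1 remove [xzel] add [gymx,dpi] -> 6 lines: wip ghui gymx dpi cdbt cxfs
Hunk 4: at line 1 remove [gymx] add [wrc] -> 6 lines: wip ghui wrc dpi cdbt cxfs
Hunk 5: at line 1 remove [wrc,dpi] add [sis,mtnoz,togka] -> 7 lines: wip ghui sis mtnoz togka cdbt cxfs
Hunk 6: at line 4 remove [togka] add [chcms,tqn,jnf] -> 9 lines: wip ghui sis mtnoz chcms tqn jnf cdbt cxfs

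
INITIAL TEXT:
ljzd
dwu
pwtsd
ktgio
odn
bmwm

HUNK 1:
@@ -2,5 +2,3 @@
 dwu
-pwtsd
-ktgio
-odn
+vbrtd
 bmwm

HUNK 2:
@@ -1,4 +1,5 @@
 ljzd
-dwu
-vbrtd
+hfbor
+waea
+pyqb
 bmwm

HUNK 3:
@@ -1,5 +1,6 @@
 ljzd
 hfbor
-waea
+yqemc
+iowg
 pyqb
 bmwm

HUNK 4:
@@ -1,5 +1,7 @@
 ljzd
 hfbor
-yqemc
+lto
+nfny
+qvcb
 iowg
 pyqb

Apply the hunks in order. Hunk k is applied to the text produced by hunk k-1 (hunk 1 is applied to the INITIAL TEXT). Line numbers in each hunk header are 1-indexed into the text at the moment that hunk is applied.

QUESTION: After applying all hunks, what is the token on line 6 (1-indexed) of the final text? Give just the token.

Answer: iowg

Derivation:
Hunk 1: at line 2 remove [pwtsd,ktgio,odn] add [vbrtd] -> 4 lines: ljzd dwu vbrtd bmwm
Hunk 2: at line 1 remove [dwu,vbrtd] add [hfbor,waea,pyqb] -> 5 lines: ljzd hfbor waea pyqb bmwm
Hunk 3: at line 1 remove [waea] add [yqemc,iowg] -> 6 lines: ljzd hfbor yqemc iowg pyqb bmwm
Hunk 4: at line 1 remove [yqemc] add [lto,nfny,qvcb] -> 8 lines: ljzd hfbor lto nfny qvcb iowg pyqb bmwm
Final line 6: iowg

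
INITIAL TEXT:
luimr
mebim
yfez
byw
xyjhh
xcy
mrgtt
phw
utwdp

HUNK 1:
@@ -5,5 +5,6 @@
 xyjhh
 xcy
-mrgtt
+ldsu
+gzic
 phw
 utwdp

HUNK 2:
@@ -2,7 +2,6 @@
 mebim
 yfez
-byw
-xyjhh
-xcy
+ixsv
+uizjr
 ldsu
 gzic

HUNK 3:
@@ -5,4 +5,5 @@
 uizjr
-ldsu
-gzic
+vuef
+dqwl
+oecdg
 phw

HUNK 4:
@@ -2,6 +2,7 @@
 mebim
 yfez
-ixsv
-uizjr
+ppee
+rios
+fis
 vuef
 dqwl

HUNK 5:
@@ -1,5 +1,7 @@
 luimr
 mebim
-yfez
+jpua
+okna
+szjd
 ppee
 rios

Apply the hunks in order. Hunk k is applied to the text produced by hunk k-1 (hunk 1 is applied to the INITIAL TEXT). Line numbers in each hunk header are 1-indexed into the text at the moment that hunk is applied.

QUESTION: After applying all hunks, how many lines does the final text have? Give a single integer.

Hunk 1: at line 5 remove [mrgtt] add [ldsu,gzic] -> 10 lines: luimr mebim yfez byw xyjhh xcy ldsu gzic phw utwdp
Hunk 2: at line 2 remove [byw,xyjhh,xcy] add [ixsv,uizjr] -> 9 lines: luimr mebim yfez ixsv uizjr ldsu gzic phw utwdp
Hunk 3: at line 5 remove [ldsu,gzic] add [vuef,dqwl,oecdg] -> 10 lines: luimr mebim yfez ixsv uizjr vuef dqwl oecdg phw utwdp
Hunk 4: at line 2 remove [ixsv,uizjr] add [ppee,rios,fis] -> 11 lines: luimr mebim yfez ppee rios fis vuef dqwl oecdg phw utwdp
Hunk 5: at line 1 remove [yfez] add [jpua,okna,szjd] -> 13 lines: luimr mebim jpua okna szjd ppee rios fis vuef dqwl oecdg phw utwdp
Final line count: 13

Answer: 13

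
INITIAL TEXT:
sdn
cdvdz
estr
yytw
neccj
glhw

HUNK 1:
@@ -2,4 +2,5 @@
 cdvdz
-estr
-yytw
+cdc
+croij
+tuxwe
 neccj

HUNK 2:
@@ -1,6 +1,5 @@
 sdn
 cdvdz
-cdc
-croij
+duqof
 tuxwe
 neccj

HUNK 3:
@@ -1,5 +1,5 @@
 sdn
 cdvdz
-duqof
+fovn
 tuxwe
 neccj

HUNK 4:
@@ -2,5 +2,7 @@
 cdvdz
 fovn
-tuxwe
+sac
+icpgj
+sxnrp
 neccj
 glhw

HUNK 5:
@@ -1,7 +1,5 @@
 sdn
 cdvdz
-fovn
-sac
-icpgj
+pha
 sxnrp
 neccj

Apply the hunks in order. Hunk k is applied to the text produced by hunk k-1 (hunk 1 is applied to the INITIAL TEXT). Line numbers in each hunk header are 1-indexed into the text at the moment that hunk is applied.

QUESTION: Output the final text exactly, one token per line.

Hunk 1: at line 2 remove [estr,yytw] add [cdc,croij,tuxwe] -> 7 lines: sdn cdvdz cdc croij tuxwe neccj glhw
Hunk 2: at line 1 remove [cdc,croij] add [duqof] -> 6 lines: sdn cdvdz duqof tuxwe neccj glhw
Hunk 3: at line 1 remove [duqof] add [fovn] -> 6 lines: sdn cdvdz fovn tuxwe neccj glhw
Hunk 4: at line 2 remove [tuxwe] add [sac,icpgj,sxnrp] -> 8 lines: sdn cdvdz fovn sac icpgj sxnrp neccj glhw
Hunk 5: at line 1 remove [fovn,sac,icpgj] add [pha] -> 6 lines: sdn cdvdz pha sxnrp neccj glhw

Answer: sdn
cdvdz
pha
sxnrp
neccj
glhw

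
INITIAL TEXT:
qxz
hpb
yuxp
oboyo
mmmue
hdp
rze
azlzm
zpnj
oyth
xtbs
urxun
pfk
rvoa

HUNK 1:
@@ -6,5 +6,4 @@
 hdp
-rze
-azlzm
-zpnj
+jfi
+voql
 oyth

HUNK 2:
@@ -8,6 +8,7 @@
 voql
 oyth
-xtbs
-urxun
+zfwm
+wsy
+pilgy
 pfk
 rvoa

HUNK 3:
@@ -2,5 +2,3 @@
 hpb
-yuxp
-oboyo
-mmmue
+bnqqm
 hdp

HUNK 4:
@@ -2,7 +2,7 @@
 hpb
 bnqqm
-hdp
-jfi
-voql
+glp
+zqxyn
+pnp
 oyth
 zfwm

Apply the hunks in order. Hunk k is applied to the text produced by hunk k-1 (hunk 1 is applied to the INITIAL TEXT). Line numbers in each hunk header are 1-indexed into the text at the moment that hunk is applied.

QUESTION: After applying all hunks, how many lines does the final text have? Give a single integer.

Answer: 12

Derivation:
Hunk 1: at line 6 remove [rze,azlzm,zpnj] add [jfi,voql] -> 13 lines: qxz hpb yuxp oboyo mmmue hdp jfi voql oyth xtbs urxun pfk rvoa
Hunk 2: at line 8 remove [xtbs,urxun] add [zfwm,wsy,pilgy] -> 14 lines: qxz hpb yuxp oboyo mmmue hdp jfi voql oyth zfwm wsy pilgy pfk rvoa
Hunk 3: at line 2 remove [yuxp,oboyo,mmmue] add [bnqqm] -> 12 lines: qxz hpb bnqqm hdp jfi voql oyth zfwm wsy pilgy pfk rvoa
Hunk 4: at line 2 remove [hdp,jfi,voql] add [glp,zqxyn,pnp] -> 12 lines: qxz hpb bnqqm glp zqxyn pnp oyth zfwm wsy pilgy pfk rvoa
Final line count: 12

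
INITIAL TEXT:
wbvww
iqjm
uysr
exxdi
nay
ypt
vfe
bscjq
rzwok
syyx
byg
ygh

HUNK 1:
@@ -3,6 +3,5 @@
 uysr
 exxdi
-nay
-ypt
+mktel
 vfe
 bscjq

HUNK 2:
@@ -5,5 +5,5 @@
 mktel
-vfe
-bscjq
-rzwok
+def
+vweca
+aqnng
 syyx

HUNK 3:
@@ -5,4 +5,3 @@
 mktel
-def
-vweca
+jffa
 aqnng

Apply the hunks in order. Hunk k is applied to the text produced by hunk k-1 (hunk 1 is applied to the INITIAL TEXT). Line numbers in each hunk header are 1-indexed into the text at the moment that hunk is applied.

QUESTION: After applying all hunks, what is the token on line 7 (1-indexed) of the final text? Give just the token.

Answer: aqnng

Derivation:
Hunk 1: at line 3 remove [nay,ypt] add [mktel] -> 11 lines: wbvww iqjm uysr exxdi mktel vfe bscjq rzwok syyx byg ygh
Hunk 2: at line 5 remove [vfe,bscjq,rzwok] add [def,vweca,aqnng] -> 11 lines: wbvww iqjm uysr exxdi mktel def vweca aqnng syyx byg ygh
Hunk 3: at line 5 remove [def,vweca] add [jffa] -> 10 lines: wbvww iqjm uysr exxdi mktel jffa aqnng syyx byg ygh
Final line 7: aqnng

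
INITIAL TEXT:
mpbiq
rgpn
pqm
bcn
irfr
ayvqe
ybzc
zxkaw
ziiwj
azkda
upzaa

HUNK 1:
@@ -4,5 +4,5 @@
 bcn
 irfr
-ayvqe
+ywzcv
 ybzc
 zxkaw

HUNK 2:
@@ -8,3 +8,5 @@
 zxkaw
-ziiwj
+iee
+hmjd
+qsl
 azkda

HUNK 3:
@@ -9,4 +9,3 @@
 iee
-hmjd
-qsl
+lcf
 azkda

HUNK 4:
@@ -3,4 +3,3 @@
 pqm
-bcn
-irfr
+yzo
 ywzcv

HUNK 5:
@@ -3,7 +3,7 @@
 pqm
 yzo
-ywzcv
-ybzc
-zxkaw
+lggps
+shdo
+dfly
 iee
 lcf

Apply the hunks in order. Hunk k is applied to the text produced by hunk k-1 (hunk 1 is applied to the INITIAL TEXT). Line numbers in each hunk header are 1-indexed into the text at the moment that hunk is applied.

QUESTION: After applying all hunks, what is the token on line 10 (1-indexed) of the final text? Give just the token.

Answer: azkda

Derivation:
Hunk 1: at line 4 remove [ayvqe] add [ywzcv] -> 11 lines: mpbiq rgpn pqm bcn irfr ywzcv ybzc zxkaw ziiwj azkda upzaa
Hunk 2: at line 8 remove [ziiwj] add [iee,hmjd,qsl] -> 13 lines: mpbiq rgpn pqm bcn irfr ywzcv ybzc zxkaw iee hmjd qsl azkda upzaa
Hunk 3: at line 9 remove [hmjd,qsl] add [lcf] -> 12 lines: mpbiq rgpn pqm bcn irfr ywzcv ybzc zxkaw iee lcf azkda upzaa
Hunk 4: at line 3 remove [bcn,irfr] add [yzo] -> 11 lines: mpbiq rgpn pqm yzo ywzcv ybzc zxkaw iee lcf azkda upzaa
Hunk 5: at line 3 remove [ywzcv,ybzc,zxkaw] add [lggps,shdo,dfly] -> 11 lines: mpbiq rgpn pqm yzo lggps shdo dfly iee lcf azkda upzaa
Final line 10: azkda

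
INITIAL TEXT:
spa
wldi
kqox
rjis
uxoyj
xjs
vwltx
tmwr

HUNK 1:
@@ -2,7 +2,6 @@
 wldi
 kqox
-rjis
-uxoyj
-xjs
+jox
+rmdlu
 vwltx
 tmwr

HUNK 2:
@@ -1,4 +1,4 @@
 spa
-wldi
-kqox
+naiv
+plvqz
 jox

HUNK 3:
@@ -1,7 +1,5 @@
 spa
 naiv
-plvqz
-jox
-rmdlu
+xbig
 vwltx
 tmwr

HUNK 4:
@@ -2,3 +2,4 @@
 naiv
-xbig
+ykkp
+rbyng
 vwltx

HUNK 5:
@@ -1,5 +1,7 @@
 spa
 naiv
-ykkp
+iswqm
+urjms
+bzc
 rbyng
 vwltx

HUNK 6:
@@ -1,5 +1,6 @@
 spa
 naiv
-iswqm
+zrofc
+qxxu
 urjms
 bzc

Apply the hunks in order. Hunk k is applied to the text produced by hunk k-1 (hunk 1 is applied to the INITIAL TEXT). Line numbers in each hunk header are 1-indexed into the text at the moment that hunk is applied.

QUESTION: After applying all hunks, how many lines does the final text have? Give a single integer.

Hunk 1: at line 2 remove [rjis,uxoyj,xjs] add [jox,rmdlu] -> 7 lines: spa wldi kqox jox rmdlu vwltx tmwr
Hunk 2: at line 1 remove [wldi,kqox] add [naiv,plvqz] -> 7 lines: spa naiv plvqz jox rmdlu vwltx tmwr
Hunk 3: at line 1 remove [plvqz,jox,rmdlu] add [xbig] -> 5 lines: spa naiv xbig vwltx tmwr
Hunk 4: at line 2 remove [xbig] add [ykkp,rbyng] -> 6 lines: spa naiv ykkp rbyng vwltx tmwr
Hunk 5: at line 1 remove [ykkp] add [iswqm,urjms,bzc] -> 8 lines: spa naiv iswqm urjms bzc rbyng vwltx tmwr
Hunk 6: at line 1 remove [iswqm] add [zrofc,qxxu] -> 9 lines: spa naiv zrofc qxxu urjms bzc rbyng vwltx tmwr
Final line count: 9

Answer: 9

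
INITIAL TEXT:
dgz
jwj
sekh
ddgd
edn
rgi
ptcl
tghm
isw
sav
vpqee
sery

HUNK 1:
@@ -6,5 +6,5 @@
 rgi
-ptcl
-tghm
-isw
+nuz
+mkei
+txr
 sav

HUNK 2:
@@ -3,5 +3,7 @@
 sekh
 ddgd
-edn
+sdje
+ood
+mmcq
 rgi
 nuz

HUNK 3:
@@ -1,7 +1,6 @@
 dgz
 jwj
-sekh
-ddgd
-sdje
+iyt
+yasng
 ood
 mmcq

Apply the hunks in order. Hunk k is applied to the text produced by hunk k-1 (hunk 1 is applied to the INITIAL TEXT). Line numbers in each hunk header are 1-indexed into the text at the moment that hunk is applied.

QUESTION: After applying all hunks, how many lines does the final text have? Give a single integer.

Hunk 1: at line 6 remove [ptcl,tghm,isw] add [nuz,mkei,txr] -> 12 lines: dgz jwj sekh ddgd edn rgi nuz mkei txr sav vpqee sery
Hunk 2: at line 3 remove [edn] add [sdje,ood,mmcq] -> 14 lines: dgz jwj sekh ddgd sdje ood mmcq rgi nuz mkei txr sav vpqee sery
Hunk 3: at line 1 remove [sekh,ddgd,sdje] add [iyt,yasng] -> 13 lines: dgz jwj iyt yasng ood mmcq rgi nuz mkei txr sav vpqee sery
Final line count: 13

Answer: 13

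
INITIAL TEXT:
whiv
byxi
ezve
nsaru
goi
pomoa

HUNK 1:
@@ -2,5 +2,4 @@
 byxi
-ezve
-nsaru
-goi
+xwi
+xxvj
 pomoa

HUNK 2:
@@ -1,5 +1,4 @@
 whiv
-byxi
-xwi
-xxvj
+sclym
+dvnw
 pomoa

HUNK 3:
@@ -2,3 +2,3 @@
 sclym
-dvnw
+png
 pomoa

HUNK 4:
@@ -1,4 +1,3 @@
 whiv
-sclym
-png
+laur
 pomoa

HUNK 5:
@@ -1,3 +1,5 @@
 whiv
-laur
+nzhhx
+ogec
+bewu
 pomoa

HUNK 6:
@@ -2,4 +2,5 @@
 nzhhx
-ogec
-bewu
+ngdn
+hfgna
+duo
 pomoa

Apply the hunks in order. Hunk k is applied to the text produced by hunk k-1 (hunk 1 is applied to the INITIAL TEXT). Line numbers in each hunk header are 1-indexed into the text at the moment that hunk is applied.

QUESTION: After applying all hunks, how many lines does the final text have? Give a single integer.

Hunk 1: at line 2 remove [ezve,nsaru,goi] add [xwi,xxvj] -> 5 lines: whiv byxi xwi xxvj pomoa
Hunk 2: at line 1 remove [byxi,xwi,xxvj] add [sclym,dvnw] -> 4 lines: whiv sclym dvnw pomoa
Hunk 3: at line 2 remove [dvnw] add [png] -> 4 lines: whiv sclym png pomoa
Hunk 4: at line 1 remove [sclym,png] add [laur] -> 3 lines: whiv laur pomoa
Hunk 5: at line 1 remove [laur] add [nzhhx,ogec,bewu] -> 5 lines: whiv nzhhx ogec bewu pomoa
Hunk 6: at line 2 remove [ogec,bewu] add [ngdn,hfgna,duo] -> 6 lines: whiv nzhhx ngdn hfgna duo pomoa
Final line count: 6

Answer: 6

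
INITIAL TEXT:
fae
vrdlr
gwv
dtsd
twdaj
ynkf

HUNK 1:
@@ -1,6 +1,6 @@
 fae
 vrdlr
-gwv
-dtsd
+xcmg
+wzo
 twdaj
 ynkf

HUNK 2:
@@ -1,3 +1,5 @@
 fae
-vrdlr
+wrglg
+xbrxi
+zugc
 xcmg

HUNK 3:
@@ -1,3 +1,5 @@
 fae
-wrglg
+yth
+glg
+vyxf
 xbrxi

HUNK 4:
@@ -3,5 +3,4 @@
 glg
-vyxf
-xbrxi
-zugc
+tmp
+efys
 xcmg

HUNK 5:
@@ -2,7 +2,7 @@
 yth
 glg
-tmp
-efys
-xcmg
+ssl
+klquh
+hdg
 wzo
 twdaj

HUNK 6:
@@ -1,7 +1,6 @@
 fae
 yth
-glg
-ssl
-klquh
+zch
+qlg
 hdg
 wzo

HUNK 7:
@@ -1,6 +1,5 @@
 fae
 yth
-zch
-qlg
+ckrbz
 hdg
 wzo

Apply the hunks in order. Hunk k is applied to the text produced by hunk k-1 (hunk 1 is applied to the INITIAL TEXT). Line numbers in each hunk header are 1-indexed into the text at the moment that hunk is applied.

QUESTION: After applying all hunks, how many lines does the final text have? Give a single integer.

Hunk 1: at line 1 remove [gwv,dtsd] add [xcmg,wzo] -> 6 lines: fae vrdlr xcmg wzo twdaj ynkf
Hunk 2: at line 1 remove [vrdlr] add [wrglg,xbrxi,zugc] -> 8 lines: fae wrglg xbrxi zugc xcmg wzo twdaj ynkf
Hunk 3: at line 1 remove [wrglg] add [yth,glg,vyxf] -> 10 lines: fae yth glg vyxf xbrxi zugc xcmg wzo twdaj ynkf
Hunk 4: at line 3 remove [vyxf,xbrxi,zugc] add [tmp,efys] -> 9 lines: fae yth glg tmp efys xcmg wzo twdaj ynkf
Hunk 5: at line 2 remove [tmp,efys,xcmg] add [ssl,klquh,hdg] -> 9 lines: fae yth glg ssl klquh hdg wzo twdaj ynkf
Hunk 6: at line 1 remove [glg,ssl,klquh] add [zch,qlg] -> 8 lines: fae yth zch qlg hdg wzo twdaj ynkf
Hunk 7: at line 1 remove [zch,qlg] add [ckrbz] -> 7 lines: fae yth ckrbz hdg wzo twdaj ynkf
Final line count: 7

Answer: 7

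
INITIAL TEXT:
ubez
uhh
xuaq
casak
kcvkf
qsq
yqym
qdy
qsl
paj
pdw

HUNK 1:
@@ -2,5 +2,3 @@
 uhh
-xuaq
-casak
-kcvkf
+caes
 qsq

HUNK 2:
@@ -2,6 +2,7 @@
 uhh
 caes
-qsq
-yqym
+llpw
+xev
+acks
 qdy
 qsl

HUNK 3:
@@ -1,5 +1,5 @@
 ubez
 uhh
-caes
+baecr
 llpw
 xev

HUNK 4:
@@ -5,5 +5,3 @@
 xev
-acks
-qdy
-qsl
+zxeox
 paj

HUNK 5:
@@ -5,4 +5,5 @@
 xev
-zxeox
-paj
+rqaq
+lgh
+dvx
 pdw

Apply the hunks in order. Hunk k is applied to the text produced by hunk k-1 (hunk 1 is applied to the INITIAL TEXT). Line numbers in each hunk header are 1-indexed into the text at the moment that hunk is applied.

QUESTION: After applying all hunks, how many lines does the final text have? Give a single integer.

Hunk 1: at line 2 remove [xuaq,casak,kcvkf] add [caes] -> 9 lines: ubez uhh caes qsq yqym qdy qsl paj pdw
Hunk 2: at line 2 remove [qsq,yqym] add [llpw,xev,acks] -> 10 lines: ubez uhh caes llpw xev acks qdy qsl paj pdw
Hunk 3: at line 1 remove [caes] add [baecr] -> 10 lines: ubez uhh baecr llpw xev acks qdy qsl paj pdw
Hunk 4: at line 5 remove [acks,qdy,qsl] add [zxeox] -> 8 lines: ubez uhh baecr llpw xev zxeox paj pdw
Hunk 5: at line 5 remove [zxeox,paj] add [rqaq,lgh,dvx] -> 9 lines: ubez uhh baecr llpw xev rqaq lgh dvx pdw
Final line count: 9

Answer: 9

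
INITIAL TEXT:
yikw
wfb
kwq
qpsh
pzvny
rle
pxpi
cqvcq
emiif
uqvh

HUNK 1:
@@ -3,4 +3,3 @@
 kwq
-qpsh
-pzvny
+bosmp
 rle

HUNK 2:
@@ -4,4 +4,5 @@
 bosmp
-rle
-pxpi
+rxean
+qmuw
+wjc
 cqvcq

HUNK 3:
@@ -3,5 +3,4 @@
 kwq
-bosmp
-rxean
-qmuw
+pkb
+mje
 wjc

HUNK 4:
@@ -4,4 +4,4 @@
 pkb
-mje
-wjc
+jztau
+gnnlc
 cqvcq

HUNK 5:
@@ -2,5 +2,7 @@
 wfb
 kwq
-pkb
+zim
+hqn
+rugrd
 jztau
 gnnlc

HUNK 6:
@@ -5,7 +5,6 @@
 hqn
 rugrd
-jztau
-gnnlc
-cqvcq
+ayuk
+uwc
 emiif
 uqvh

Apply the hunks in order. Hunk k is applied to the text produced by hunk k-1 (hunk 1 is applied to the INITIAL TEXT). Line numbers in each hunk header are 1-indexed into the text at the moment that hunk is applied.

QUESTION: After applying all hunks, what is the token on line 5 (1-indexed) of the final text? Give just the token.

Answer: hqn

Derivation:
Hunk 1: at line 3 remove [qpsh,pzvny] add [bosmp] -> 9 lines: yikw wfb kwq bosmp rle pxpi cqvcq emiif uqvh
Hunk 2: at line 4 remove [rle,pxpi] add [rxean,qmuw,wjc] -> 10 lines: yikw wfb kwq bosmp rxean qmuw wjc cqvcq emiif uqvh
Hunk 3: at line 3 remove [bosmp,rxean,qmuw] add [pkb,mje] -> 9 lines: yikw wfb kwq pkb mje wjc cqvcq emiif uqvh
Hunk 4: at line 4 remove [mje,wjc] add [jztau,gnnlc] -> 9 lines: yikw wfb kwq pkb jztau gnnlc cqvcq emiif uqvh
Hunk 5: at line 2 remove [pkb] add [zim,hqn,rugrd] -> 11 lines: yikw wfb kwq zim hqn rugrd jztau gnnlc cqvcq emiif uqvh
Hunk 6: at line 5 remove [jztau,gnnlc,cqvcq] add [ayuk,uwc] -> 10 lines: yikw wfb kwq zim hqn rugrd ayuk uwc emiif uqvh
Final line 5: hqn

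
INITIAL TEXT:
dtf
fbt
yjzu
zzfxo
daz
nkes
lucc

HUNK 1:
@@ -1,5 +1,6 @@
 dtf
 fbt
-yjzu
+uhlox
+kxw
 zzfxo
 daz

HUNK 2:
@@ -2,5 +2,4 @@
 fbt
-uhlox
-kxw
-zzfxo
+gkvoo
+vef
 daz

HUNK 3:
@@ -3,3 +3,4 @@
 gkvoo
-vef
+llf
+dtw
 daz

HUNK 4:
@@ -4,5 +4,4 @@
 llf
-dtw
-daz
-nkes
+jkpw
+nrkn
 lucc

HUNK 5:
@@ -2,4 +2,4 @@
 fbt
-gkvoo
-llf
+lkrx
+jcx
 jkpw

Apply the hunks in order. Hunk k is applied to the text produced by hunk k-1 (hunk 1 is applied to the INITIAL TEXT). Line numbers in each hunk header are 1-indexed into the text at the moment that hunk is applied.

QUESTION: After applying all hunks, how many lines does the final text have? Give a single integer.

Answer: 7

Derivation:
Hunk 1: at line 1 remove [yjzu] add [uhlox,kxw] -> 8 lines: dtf fbt uhlox kxw zzfxo daz nkes lucc
Hunk 2: at line 2 remove [uhlox,kxw,zzfxo] add [gkvoo,vef] -> 7 lines: dtf fbt gkvoo vef daz nkes lucc
Hunk 3: at line 3 remove [vef] add [llf,dtw] -> 8 lines: dtf fbt gkvoo llf dtw daz nkes lucc
Hunk 4: at line 4 remove [dtw,daz,nkes] add [jkpw,nrkn] -> 7 lines: dtf fbt gkvoo llf jkpw nrkn lucc
Hunk 5: at line 2 remove [gkvoo,llf] add [lkrx,jcx] -> 7 lines: dtf fbt lkrx jcx jkpw nrkn lucc
Final line count: 7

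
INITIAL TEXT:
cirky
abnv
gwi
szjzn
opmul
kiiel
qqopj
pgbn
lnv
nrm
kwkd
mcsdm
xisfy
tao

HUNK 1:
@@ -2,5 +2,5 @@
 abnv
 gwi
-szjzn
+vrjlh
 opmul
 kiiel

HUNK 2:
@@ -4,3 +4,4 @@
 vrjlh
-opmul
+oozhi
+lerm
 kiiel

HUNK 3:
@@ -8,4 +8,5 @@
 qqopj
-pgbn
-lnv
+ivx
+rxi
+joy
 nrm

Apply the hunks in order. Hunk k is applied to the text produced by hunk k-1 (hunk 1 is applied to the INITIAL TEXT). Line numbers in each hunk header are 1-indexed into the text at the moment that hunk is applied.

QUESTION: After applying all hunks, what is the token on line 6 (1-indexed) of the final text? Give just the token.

Answer: lerm

Derivation:
Hunk 1: at line 2 remove [szjzn] add [vrjlh] -> 14 lines: cirky abnv gwi vrjlh opmul kiiel qqopj pgbn lnv nrm kwkd mcsdm xisfy tao
Hunk 2: at line 4 remove [opmul] add [oozhi,lerm] -> 15 lines: cirky abnv gwi vrjlh oozhi lerm kiiel qqopj pgbn lnv nrm kwkd mcsdm xisfy tao
Hunk 3: at line 8 remove [pgbn,lnv] add [ivx,rxi,joy] -> 16 lines: cirky abnv gwi vrjlh oozhi lerm kiiel qqopj ivx rxi joy nrm kwkd mcsdm xisfy tao
Final line 6: lerm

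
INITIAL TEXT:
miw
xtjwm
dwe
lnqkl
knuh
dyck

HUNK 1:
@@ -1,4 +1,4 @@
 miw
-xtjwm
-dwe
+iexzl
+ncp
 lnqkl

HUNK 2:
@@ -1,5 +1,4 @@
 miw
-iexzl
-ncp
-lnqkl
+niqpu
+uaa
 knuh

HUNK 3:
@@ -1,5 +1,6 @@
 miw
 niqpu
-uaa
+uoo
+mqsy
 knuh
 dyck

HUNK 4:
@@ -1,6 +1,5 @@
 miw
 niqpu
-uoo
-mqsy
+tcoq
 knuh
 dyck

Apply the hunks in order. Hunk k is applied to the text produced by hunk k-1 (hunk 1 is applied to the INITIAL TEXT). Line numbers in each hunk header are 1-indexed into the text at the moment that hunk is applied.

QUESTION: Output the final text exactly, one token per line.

Answer: miw
niqpu
tcoq
knuh
dyck

Derivation:
Hunk 1: at line 1 remove [xtjwm,dwe] add [iexzl,ncp] -> 6 lines: miw iexzl ncp lnqkl knuh dyck
Hunk 2: at line 1 remove [iexzl,ncp,lnqkl] add [niqpu,uaa] -> 5 lines: miw niqpu uaa knuh dyck
Hunk 3: at line 1 remove [uaa] add [uoo,mqsy] -> 6 lines: miw niqpu uoo mqsy knuh dyck
Hunk 4: at line 1 remove [uoo,mqsy] add [tcoq] -> 5 lines: miw niqpu tcoq knuh dyck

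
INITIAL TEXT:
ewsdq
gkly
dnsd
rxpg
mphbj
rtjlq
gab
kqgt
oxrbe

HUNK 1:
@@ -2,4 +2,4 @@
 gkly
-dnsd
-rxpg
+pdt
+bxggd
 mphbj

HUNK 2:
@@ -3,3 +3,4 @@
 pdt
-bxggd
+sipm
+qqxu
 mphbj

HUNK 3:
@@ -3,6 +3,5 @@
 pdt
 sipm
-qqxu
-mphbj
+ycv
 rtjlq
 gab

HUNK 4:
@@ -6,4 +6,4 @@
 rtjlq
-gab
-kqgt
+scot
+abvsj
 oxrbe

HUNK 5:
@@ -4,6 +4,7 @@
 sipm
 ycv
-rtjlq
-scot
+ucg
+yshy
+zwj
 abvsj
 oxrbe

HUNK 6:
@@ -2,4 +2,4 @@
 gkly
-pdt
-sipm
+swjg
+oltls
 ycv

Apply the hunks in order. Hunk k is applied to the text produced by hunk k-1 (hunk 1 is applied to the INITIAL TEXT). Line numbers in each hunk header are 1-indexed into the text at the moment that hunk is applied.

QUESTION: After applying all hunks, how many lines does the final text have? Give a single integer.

Hunk 1: at line 2 remove [dnsd,rxpg] add [pdt,bxggd] -> 9 lines: ewsdq gkly pdt bxggd mphbj rtjlq gab kqgt oxrbe
Hunk 2: at line 3 remove [bxggd] add [sipm,qqxu] -> 10 lines: ewsdq gkly pdt sipm qqxu mphbj rtjlq gab kqgt oxrbe
Hunk 3: at line 3 remove [qqxu,mphbj] add [ycv] -> 9 lines: ewsdq gkly pdt sipm ycv rtjlq gab kqgt oxrbe
Hunk 4: at line 6 remove [gab,kqgt] add [scot,abvsj] -> 9 lines: ewsdq gkly pdt sipm ycv rtjlq scot abvsj oxrbe
Hunk 5: at line 4 remove [rtjlq,scot] add [ucg,yshy,zwj] -> 10 lines: ewsdq gkly pdt sipm ycv ucg yshy zwj abvsj oxrbe
Hunk 6: at line 2 remove [pdt,sipm] add [swjg,oltls] -> 10 lines: ewsdq gkly swjg oltls ycv ucg yshy zwj abvsj oxrbe
Final line count: 10

Answer: 10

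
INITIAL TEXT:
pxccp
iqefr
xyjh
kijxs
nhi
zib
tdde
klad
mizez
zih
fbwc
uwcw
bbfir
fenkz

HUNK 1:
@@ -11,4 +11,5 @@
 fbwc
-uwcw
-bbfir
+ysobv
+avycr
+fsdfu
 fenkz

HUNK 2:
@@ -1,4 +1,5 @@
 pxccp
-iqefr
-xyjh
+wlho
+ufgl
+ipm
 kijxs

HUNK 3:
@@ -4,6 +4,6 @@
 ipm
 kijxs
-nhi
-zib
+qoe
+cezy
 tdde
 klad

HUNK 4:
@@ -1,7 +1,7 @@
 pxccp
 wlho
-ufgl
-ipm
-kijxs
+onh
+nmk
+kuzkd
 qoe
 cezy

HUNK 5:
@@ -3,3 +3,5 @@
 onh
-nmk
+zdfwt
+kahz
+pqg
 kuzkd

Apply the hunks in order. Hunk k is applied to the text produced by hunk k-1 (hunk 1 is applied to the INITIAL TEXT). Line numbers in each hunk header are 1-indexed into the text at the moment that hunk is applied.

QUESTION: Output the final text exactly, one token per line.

Answer: pxccp
wlho
onh
zdfwt
kahz
pqg
kuzkd
qoe
cezy
tdde
klad
mizez
zih
fbwc
ysobv
avycr
fsdfu
fenkz

Derivation:
Hunk 1: at line 11 remove [uwcw,bbfir] add [ysobv,avycr,fsdfu] -> 15 lines: pxccp iqefr xyjh kijxs nhi zib tdde klad mizez zih fbwc ysobv avycr fsdfu fenkz
Hunk 2: at line 1 remove [iqefr,xyjh] add [wlho,ufgl,ipm] -> 16 lines: pxccp wlho ufgl ipm kijxs nhi zib tdde klad mizez zih fbwc ysobv avycr fsdfu fenkz
Hunk 3: at line 4 remove [nhi,zib] add [qoe,cezy] -> 16 lines: pxccp wlho ufgl ipm kijxs qoe cezy tdde klad mizez zih fbwc ysobv avycr fsdfu fenkz
Hunk 4: at line 1 remove [ufgl,ipm,kijxs] add [onh,nmk,kuzkd] -> 16 lines: pxccp wlho onh nmk kuzkd qoe cezy tdde klad mizez zih fbwc ysobv avycr fsdfu fenkz
Hunk 5: at line 3 remove [nmk] add [zdfwt,kahz,pqg] -> 18 lines: pxccp wlho onh zdfwt kahz pqg kuzkd qoe cezy tdde klad mizez zih fbwc ysobv avycr fsdfu fenkz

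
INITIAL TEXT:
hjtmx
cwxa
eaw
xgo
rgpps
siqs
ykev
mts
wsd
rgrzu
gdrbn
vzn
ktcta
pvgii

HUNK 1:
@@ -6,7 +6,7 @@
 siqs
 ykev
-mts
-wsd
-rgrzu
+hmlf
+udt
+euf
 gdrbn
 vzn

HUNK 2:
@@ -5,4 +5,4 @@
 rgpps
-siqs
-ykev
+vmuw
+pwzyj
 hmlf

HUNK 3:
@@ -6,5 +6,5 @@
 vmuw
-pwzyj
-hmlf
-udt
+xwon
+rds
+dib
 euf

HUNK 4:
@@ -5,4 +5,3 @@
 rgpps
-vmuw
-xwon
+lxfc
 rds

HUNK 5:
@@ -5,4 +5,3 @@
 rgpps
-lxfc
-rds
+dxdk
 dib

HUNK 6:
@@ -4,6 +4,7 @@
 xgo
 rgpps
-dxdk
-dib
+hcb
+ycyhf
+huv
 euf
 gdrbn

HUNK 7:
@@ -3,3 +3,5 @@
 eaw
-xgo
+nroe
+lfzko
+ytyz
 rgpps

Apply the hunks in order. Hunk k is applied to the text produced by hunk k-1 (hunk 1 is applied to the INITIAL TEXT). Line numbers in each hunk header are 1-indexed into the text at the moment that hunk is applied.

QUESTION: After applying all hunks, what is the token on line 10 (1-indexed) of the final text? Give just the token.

Answer: huv

Derivation:
Hunk 1: at line 6 remove [mts,wsd,rgrzu] add [hmlf,udt,euf] -> 14 lines: hjtmx cwxa eaw xgo rgpps siqs ykev hmlf udt euf gdrbn vzn ktcta pvgii
Hunk 2: at line 5 remove [siqs,ykev] add [vmuw,pwzyj] -> 14 lines: hjtmx cwxa eaw xgo rgpps vmuw pwzyj hmlf udt euf gdrbn vzn ktcta pvgii
Hunk 3: at line 6 remove [pwzyj,hmlf,udt] add [xwon,rds,dib] -> 14 lines: hjtmx cwxa eaw xgo rgpps vmuw xwon rds dib euf gdrbn vzn ktcta pvgii
Hunk 4: at line 5 remove [vmuw,xwon] add [lxfc] -> 13 lines: hjtmx cwxa eaw xgo rgpps lxfc rds dib euf gdrbn vzn ktcta pvgii
Hunk 5: at line 5 remove [lxfc,rds] add [dxdk] -> 12 lines: hjtmx cwxa eaw xgo rgpps dxdk dib euf gdrbn vzn ktcta pvgii
Hunk 6: at line 4 remove [dxdk,dib] add [hcb,ycyhf,huv] -> 13 lines: hjtmx cwxa eaw xgo rgpps hcb ycyhf huv euf gdrbn vzn ktcta pvgii
Hunk 7: at line 3 remove [xgo] add [nroe,lfzko,ytyz] -> 15 lines: hjtmx cwxa eaw nroe lfzko ytyz rgpps hcb ycyhf huv euf gdrbn vzn ktcta pvgii
Final line 10: huv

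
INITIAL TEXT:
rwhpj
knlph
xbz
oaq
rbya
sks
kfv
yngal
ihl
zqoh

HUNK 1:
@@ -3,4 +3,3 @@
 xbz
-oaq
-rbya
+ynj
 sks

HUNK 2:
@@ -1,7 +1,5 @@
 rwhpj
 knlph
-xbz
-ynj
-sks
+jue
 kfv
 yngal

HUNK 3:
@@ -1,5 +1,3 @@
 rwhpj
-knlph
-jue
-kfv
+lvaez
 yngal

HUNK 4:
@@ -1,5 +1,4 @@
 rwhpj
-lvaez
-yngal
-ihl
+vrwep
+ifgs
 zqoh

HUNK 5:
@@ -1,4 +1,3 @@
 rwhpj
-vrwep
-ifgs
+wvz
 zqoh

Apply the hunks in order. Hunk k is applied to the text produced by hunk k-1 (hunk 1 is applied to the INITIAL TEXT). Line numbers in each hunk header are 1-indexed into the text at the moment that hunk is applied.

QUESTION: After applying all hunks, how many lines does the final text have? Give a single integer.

Answer: 3

Derivation:
Hunk 1: at line 3 remove [oaq,rbya] add [ynj] -> 9 lines: rwhpj knlph xbz ynj sks kfv yngal ihl zqoh
Hunk 2: at line 1 remove [xbz,ynj,sks] add [jue] -> 7 lines: rwhpj knlph jue kfv yngal ihl zqoh
Hunk 3: at line 1 remove [knlph,jue,kfv] add [lvaez] -> 5 lines: rwhpj lvaez yngal ihl zqoh
Hunk 4: at line 1 remove [lvaez,yngal,ihl] add [vrwep,ifgs] -> 4 lines: rwhpj vrwep ifgs zqoh
Hunk 5: at line 1 remove [vrwep,ifgs] add [wvz] -> 3 lines: rwhpj wvz zqoh
Final line count: 3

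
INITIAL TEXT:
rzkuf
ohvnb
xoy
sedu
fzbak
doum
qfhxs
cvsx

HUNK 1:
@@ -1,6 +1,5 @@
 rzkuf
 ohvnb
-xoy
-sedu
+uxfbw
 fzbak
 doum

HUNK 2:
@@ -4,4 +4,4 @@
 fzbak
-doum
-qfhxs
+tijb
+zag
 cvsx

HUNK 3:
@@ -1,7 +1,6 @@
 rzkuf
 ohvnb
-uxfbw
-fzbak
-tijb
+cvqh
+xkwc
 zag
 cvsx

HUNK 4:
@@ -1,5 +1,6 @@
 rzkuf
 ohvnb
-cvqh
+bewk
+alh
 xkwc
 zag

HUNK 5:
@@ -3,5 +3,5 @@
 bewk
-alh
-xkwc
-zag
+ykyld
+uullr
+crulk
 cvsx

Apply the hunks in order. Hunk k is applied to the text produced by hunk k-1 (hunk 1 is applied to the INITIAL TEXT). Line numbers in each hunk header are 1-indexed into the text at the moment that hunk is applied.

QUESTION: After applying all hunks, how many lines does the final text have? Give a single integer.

Hunk 1: at line 1 remove [xoy,sedu] add [uxfbw] -> 7 lines: rzkuf ohvnb uxfbw fzbak doum qfhxs cvsx
Hunk 2: at line 4 remove [doum,qfhxs] add [tijb,zag] -> 7 lines: rzkuf ohvnb uxfbw fzbak tijb zag cvsx
Hunk 3: at line 1 remove [uxfbw,fzbak,tijb] add [cvqh,xkwc] -> 6 lines: rzkuf ohvnb cvqh xkwc zag cvsx
Hunk 4: at line 1 remove [cvqh] add [bewk,alh] -> 7 lines: rzkuf ohvnb bewk alh xkwc zag cvsx
Hunk 5: at line 3 remove [alh,xkwc,zag] add [ykyld,uullr,crulk] -> 7 lines: rzkuf ohvnb bewk ykyld uullr crulk cvsx
Final line count: 7

Answer: 7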